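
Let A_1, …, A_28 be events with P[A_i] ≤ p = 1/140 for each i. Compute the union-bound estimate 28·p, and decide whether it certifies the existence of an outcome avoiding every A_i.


Union bound: P[∪_{i=1}^{28} A_i] ≤ Σ_i P[A_i] ≤ 28·p = 28·(1/140) = 1/5.
Numerically: 1/5 ≈ 0.2000.
Is 1/5 < 1? YES.
Since P[∪ A_i] ≤ 1/5 < 1, the complement has P[∩ A_i^c] ≥ 1 − 1/5 = 4/5 > 0, so some outcome avoids every A_i.

28·p = 1/5 ≈ 0.2000; existence CERTIFIED by the union bound.


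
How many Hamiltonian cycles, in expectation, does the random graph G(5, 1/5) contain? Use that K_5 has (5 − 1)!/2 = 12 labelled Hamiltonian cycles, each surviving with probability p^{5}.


K_5 has (5 − 1)!/2 = 12 labelled Hamiltonian cycles.
For each such Hamiltonian cycle H, let X_H = 1 if all 5 edges of H are present in G. Then P[X_H = 1] = p^{5} = (1/5)^{5} = 1/3125.
By linearity: E[X] = Σ_H E[X_H] = 12 · p^{5} = 12 · 1/3125 = 12/3125.
Numerically: E[X] ≈ 0.00384.

E[X] = 12 · (1/5)^{5} = 12/3125 ≈ 0.00384.


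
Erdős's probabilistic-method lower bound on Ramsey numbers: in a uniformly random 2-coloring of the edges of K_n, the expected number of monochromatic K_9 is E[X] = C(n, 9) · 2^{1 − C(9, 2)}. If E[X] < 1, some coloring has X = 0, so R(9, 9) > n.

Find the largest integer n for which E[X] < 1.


We need C(n, 9) · 2^{1 − 36} < 1, i.e. C(n, 9) < 2^{36 − 1} = 34359738368.
Check values of n near the boundary:
  n = 62: C(62, 9) = 20286591270; 20286591270 < 34359738368? YES
  n = 63: C(63, 9) = 23667689815; 23667689815 < 34359738368? YES
  n = 64: C(64, 9) = 27540584512; 27540584512 < 34359738368? YES
  n = 65: C(65, 9) = 31966749880; 31966749880 < 34359738368? YES
  n = 66: C(66, 9) = 37014131440; 37014131440 < 34359738368? NO
  n = 67: C(67, 9) = 42757703560; 42757703560 < 34359738368? NO
The largest n with C(n, 9) < 34359738368 is n = 65 (where E[X] = 3995843735/4294967296 ≈ 0.93035). Hence R(9, 9) > 65, i.e. R(9, 9) ≥ 66.

Largest n = 65; hence R(9, 9) > 65.


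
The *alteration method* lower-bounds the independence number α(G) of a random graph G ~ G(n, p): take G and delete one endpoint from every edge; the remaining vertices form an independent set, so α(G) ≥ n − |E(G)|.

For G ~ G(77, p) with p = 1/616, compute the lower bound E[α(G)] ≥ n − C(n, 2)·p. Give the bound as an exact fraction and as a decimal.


E[|E(G)|] = C(77, 2)·p = 2926 · (1/616) = 19/4.
E[α(G)] ≥ n − E[|E(G)|] = 77 − 19/4 = 289/4.
Numerically: ≈ 72.2500.
(This is only a lower bound; the true E[α(G)] may be larger.)

E[α(G)] ≥ 289/4 ≈ 72.2500.


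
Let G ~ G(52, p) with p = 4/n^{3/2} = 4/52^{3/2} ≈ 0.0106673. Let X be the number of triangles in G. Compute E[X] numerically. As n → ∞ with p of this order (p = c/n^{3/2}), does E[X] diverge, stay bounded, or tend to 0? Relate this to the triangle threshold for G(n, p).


Number of potential triangles: C(52, 3) = 22100.
Each occurs with probability p³ ≈ (0.0106673)³ ≈ 1.21384973e-06.
By linearity: E[X] = C(52, 3)·p³ ≈ 22100 · 1.21384973e-06 ≈ 0.026826.
Since α = 3/2 > 1, p = c/n^{3/2} = o(1/n) is below the triangle threshold p ~ 1/n. Asymptotically E[X] ~ (c³/6)·n^{3(1−α)} = (4³/6)·n^{-1.5} → 0, so by Markov's inequality G has no triangles w.h.p.

E[X] ≈ 0.026826; in regime p = Θ(1/n^{3/2}) E[X] tends to 0 (below the triangle threshold p ~ 1/n).


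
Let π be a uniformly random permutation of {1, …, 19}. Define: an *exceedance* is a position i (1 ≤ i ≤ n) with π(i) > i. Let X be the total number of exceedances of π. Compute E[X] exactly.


Write X = Σ_{i=1}^{19} X_i, where X_i = 1_{π(i) > i}.
For each fixed i, π(i) is uniform over {1, …, 19} (marginal of a uniform permutation), so P[π(i) > i] = (n − i)/n. Summing: Σ_{i=1}^{19} (n − i)/n = (0 + 1 + … + 18)/19 = 19(19 − 1)/(2·19) = (19 − 1)/2.
Hence E[X] = Σ_{i=1}^{19} (19 − i)/19 = 9 ≈ 9.000.

E[X] = 9 = 9.000.


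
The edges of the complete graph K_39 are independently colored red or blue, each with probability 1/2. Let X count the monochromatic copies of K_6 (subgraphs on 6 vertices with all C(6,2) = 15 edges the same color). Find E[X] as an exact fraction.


Let X = Σ_S X_S over the C(39, 6) = 3262623 subsets S of size 6, where X_S = 1 if the K_6 on S is monochromatic.
For a fixed S, the K_6 on S has C(6, 2) = 15 edges. P[all 15 edges red] = (1/2)^15, and likewise for blue, so P[monochromatic] = 2·(1/2)^15 = 2^{1 − 15} = 1/16384.
Summing: E[X] = C(39, 6) · 2^{1 − 15} = 3262623 · 1/16384 = 3262623/16384.
Numerically: E[X] ≈ 199.13470.

E[X] = C(39,6)·2^(1−C(6,2)) = 3262623/16384 ≈ 199.13470.


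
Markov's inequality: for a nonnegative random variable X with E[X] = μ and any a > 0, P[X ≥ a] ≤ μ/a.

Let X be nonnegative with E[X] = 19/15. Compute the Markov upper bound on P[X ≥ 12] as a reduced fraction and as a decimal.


μ = E[X] = 19/15, a = 12.
Markov: P[X ≥ 12] ≤ μ/a = (19/15)/12 = 19/180.
Numerically: ≈ 0.10556.
(Since a = 12 > μ = 1.26667, the bound 19/180 is < 1 and informative.)

P[X ≥ 12] ≤ 19/180 ≈ 0.10556.


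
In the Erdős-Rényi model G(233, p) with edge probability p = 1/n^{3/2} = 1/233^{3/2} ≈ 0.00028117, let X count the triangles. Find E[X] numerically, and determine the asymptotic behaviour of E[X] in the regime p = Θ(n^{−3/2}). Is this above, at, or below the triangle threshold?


Number of potential triangles: C(233, 3) = 2081156.
Each occurs with probability p³ ≈ (0.00028117)³ ≈ 2.2227896e-11.
By linearity: E[X] = C(233, 3)·p³ ≈ 2081156 · 2.2227896e-11 ≈ 0.00005.
Since α = 3/2 > 1, p = c/n^{3/2} = o(1/n) is below the triangle threshold p ~ 1/n. Asymptotically E[X] ~ (c³/6)·n^{3(1−α)} = (1³/6)·n^{-1.5} → 0, so by Markov's inequality G has no triangles w.h.p.

E[X] ≈ 0.00005; in regime p = Θ(1/n^{3/2}) E[X] tends to 0 (below the triangle threshold p ~ 1/n).


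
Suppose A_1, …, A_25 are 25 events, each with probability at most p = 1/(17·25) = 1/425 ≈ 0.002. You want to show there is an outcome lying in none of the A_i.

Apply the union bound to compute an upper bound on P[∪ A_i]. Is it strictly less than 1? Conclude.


Union bound: P[∪_{i=1}^{25} A_i] ≤ Σ_i P[A_i] ≤ 25·p = 25·(1/425) = 1/17.
Numerically: 1/17 ≈ 0.059.
Is 1/17 < 1? YES.
Since P[∪ A_i] ≤ 1/17 < 1, the complement has P[∩ A_i^c] ≥ 1 − 1/17 = 16/17 > 0, so some outcome avoids every A_i.

25·p = 1/17 ≈ 0.059; existence CERTIFIED by the union bound.


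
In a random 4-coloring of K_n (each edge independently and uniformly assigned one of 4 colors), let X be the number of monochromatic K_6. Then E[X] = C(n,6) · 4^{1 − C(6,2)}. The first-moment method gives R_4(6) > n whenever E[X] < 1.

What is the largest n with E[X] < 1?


We need C(n, 6) · 4^{1 − 15} < 1, i.e. C(n, 6) < 4^{15 − 1} = 268435456.
Check values of n near the boundary:
  n = 75: C(75, 6) = 201359550; 201359550 < 268435456? YES
  n = 76: C(76, 6) = 218618940; 218618940 < 268435456? YES
  n = 77: C(77, 6) = 237093780; 237093780 < 268435456? YES
  n = 78: C(78, 6) = 256851595; 256851595 < 268435456? YES
  n = 79: C(79, 6) = 277962685; 277962685 < 268435456? NO
  n = 80: C(80, 6) = 300500200; 300500200 < 268435456? NO
  n = 81: C(81, 6) = 324540216; 324540216 < 268435456? NO
The largest n with C(n, 6) < 268435456 is n = 78 (where E[X] = 256851595/268435456 ≈ 0.9568). Hence R_4(6) > 78, i.e. R_4(6) ≥ 79.

Largest n = 78; hence R_4(6) > 78.


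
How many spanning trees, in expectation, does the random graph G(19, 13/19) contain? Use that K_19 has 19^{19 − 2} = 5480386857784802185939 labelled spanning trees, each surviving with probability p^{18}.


K_19 has 19^{19 − 2} = 5480386857784802185939 labelled spanning trees.
For each such spanning tree H, let X_H = 1 if all 18 edges of H are present in G. Then P[X_H = 1] = p^{18} = (13/19)^{18} = 112455406951957393129/104127350297911241532841.
By linearity: E[X] = Σ_H E[X_H] = 5480386857784802185939 · p^{18} = 5480386857784802185939 · 112455406951957393129/104127350297911241532841 = 112455406951957393129/19.
Numerically: E[X] ≈ 5.92e+18.

E[X] = 5480386857784802185939 · (13/19)^{18} = 112455406951957393129/19 ≈ 5.92e+18.


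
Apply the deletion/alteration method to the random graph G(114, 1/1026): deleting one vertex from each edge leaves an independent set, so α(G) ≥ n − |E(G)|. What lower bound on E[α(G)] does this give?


E[|E(G)|] = C(114, 2)·p = 6441 · (1/1026) = 113/18.
E[α(G)] ≥ n − E[|E(G)|] = 114 − 113/18 = 1939/18.
Numerically: ≈ 107.72222.
(This is only a lower bound; the true E[α(G)] may be larger.)

E[α(G)] ≥ 1939/18 ≈ 107.72222.


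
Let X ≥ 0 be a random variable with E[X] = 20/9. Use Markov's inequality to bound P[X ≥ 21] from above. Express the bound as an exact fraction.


μ = E[X] = 20/9, a = 21.
Markov: P[X ≥ 21] ≤ μ/a = (20/9)/21 = 20/189.
Numerically: ≈ 0.105820.
(Since a = 21 > μ = 2.222222, the bound 20/189 is < 1 and informative.)

P[X ≥ 21] ≤ 20/189 ≈ 0.105820.


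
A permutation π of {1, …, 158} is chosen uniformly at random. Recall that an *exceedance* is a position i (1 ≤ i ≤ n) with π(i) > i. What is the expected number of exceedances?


Write X = Σ_{i=1}^{158} X_i, where X_i = 1_{π(i) > i}.
For each fixed i, π(i) is uniform over {1, …, 158} (marginal of a uniform permutation), so P[π(i) > i] = (n − i)/n. Summing: Σ_{i=1}^{158} (n − i)/n = (0 + 1 + … + 157)/158 = 158(158 − 1)/(2·158) = (158 − 1)/2.
Hence E[X] = Σ_{i=1}^{158} (158 − i)/158 = 157/2 ≈ 78.50000.

E[X] = 157/2 = 78.50000.


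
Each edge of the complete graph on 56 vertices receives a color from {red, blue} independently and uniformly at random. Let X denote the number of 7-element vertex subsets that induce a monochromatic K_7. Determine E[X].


Let X = Σ_S X_S over the C(56, 7) = 231917400 subsets S of size 7, where X_S = 1 if the K_7 on S is monochromatic.
For a fixed S, the K_7 on S has C(7, 2) = 21 edges. P[all 21 edges red] = (1/2)^21, and likewise for blue, so P[monochromatic] = 2·(1/2)^21 = 2^{1 − 21} = 1/1048576.
By linearity: E[X] = C(56, 7) · 2^{1 − 21} = 231917400 · 1/1048576 = 28989675/131072.
Numerically: E[X] ≈ 221.17367.

E[X] = C(56,7)·2^(1−C(7,2)) = 28989675/131072 ≈ 221.17367.


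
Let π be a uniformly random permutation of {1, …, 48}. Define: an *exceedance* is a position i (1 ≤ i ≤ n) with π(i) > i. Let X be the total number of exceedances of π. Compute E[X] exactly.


Write X = Σ_{i=1}^{48} X_i, where X_i = 1_{π(i) > i}.
For each fixed i, π(i) is uniform over {1, …, 48} (marginal of a uniform permutation), so P[π(i) > i] = (n − i)/n. Summing: Σ_{i=1}^{48} (n − i)/n = (0 + 1 + … + 47)/48 = 48(48 − 1)/(2·48) = (48 − 1)/2.
Hence E[X] = Σ_{i=1}^{48} (48 − i)/48 = 47/2 ≈ 23.500.

E[X] = 47/2 = 23.500.


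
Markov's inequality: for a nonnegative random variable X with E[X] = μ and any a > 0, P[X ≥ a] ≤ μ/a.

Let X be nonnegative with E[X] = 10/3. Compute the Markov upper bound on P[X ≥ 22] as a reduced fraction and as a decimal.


μ = E[X] = 10/3, a = 22.
Markov: P[X ≥ 22] ≤ μ/a = (10/3)/22 = 5/33.
Numerically: ≈ 0.152.
(Since a = 22 > μ = 3.333, the bound 5/33 is < 1 and informative.)

P[X ≥ 22] ≤ 5/33 ≈ 0.152.


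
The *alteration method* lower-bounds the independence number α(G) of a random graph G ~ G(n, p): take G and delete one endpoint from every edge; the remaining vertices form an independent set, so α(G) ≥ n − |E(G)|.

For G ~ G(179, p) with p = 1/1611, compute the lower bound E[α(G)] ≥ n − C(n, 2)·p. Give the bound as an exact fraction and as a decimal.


E[|E(G)|] = C(179, 2)·p = 15931 · (1/1611) = 89/9.
E[α(G)] ≥ n − E[|E(G)|] = 179 − 89/9 = 1522/9.
Numerically: ≈ 169.11111.
(This is only a lower bound; the true E[α(G)] may be larger.)

E[α(G)] ≥ 1522/9 ≈ 169.11111.


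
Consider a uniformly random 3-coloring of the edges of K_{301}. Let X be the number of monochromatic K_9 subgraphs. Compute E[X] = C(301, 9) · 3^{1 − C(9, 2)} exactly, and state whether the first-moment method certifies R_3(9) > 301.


E[X] = C(301, 9) · 3^{1 − 36} = 49533303936090975 · 3^{−35} = 49533303936090975/50031545098999707.
As a reduced fraction: E[X] = 16511101312030325/16677181699666569 ≈ 0.9900.
Is E[X] < 1? YES.
Since E[X] < 1, there exists a 3-coloring of K_{301} with no monochromatic K_9; hence R_3(9) > 301.

E[X] = 16511101312030325/16677181699666569 ≈ 0.9900; E[X] < 1, so R_3(9) > 301.


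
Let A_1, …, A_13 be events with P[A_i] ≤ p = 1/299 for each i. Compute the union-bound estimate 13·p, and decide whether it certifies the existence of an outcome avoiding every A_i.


Union bound: P[∪_{i=1}^{13} A_i] ≤ Σ_i P[A_i] ≤ 13·p = 13·(1/299) = 1/23.
Numerically: 1/23 ≈ 0.043478.
Is 1/23 < 1? YES.
Since P[∪ A_i] ≤ 1/23 < 1, the complement has P[∩ A_i^c] ≥ 1 − 1/23 = 22/23 > 0, so some outcome avoids every A_i.

13·p = 1/23 ≈ 0.043478; existence CERTIFIED by the union bound.


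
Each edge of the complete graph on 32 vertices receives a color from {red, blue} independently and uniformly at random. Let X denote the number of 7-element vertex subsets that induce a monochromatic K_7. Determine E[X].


Let X = Σ_S X_S over the C(32, 7) = 3365856 subsets S of size 7, where X_S = 1 if the K_7 on S is monochromatic.
For a fixed S, the K_7 on S has C(7, 2) = 21 edges. P[all 21 edges red] = (1/2)^21, and likewise for blue, so P[monochromatic] = 2·(1/2)^21 = 2^{1 − 21} = 1/1048576.
By linearity of expectation: E[X] = C(32, 7) · 2^{1 − 21} = 3365856 · 1/1048576 = 105183/32768.
Numerically: E[X] ≈ 3.20993.

E[X] = C(32,7)·2^(1−C(7,2)) = 105183/32768 ≈ 3.20993.


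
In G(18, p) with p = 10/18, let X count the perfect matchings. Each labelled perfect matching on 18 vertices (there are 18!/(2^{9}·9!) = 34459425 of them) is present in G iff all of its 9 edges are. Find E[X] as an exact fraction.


K_18 has 18!/(2^{9}·9!) = 34459425 labelled perfect matchings.
For each such perfect matching H, let X_H = 1 if all 9 edges of H are present in G. Then P[X_H = 1] = p^{9} = (5/9)^{9} = 1953125/387420489.
Summing the indicators: E[X] = Σ_H E[X_H] = 34459425 · p^{9} = 34459425 · 1953125/387420489 = 830908203125/4782969.
Numerically: E[X] ≈ 1.737e+05.

E[X] = 34459425 · (5/9)^{9} = 830908203125/4782969 ≈ 1.737e+05.


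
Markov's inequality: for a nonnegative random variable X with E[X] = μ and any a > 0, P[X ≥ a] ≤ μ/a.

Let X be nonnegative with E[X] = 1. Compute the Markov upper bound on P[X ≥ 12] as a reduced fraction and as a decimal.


μ = E[X] = 1, a = 12.
Markov: P[X ≥ 12] ≤ μ/a = (1)/12 = 1/12.
Numerically: ≈ 0.083.
(Since a = 12 > μ = 1.000, the bound 1/12 is < 1 and informative.)

P[X ≥ 12] ≤ 1/12 ≈ 0.083.


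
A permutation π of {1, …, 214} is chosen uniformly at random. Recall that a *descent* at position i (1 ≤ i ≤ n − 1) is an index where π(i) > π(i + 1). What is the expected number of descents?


Write X = Σ X_I over i = 1, …, 213, with X_I the indicator of one descent.
There are 213 indicators.
For each fixed i, the pair (π(i), π(i+1)) is a uniformly random ordered pair of distinct values from {1, …, 214}; by symmetry P[π(i) > π(i+1)] = 1/2.
By linearity: E[X] = 213 · (1/2) = (214 − 1) · (1/2) = 213/2 ≈ 106.500000.

E[X] = 213/2 = 106.500000.


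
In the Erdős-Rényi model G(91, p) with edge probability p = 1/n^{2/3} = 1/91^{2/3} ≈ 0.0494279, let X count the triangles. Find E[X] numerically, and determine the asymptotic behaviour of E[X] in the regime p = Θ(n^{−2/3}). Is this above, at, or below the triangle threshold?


Number of potential triangles: C(91, 3) = 121485.
Each occurs with probability p³ ≈ (0.0494279)³ ≈ 1.20758363e-04.
By linearity: E[X] = C(91, 3)·p³ ≈ 121485 · 1.20758363e-04 ≈ 14.670330.
Since α = 2/3 < 1, p = c/n^{2/3} ≫ 1/n is above the triangle threshold p ~ 1/n. Asymptotically E[X] ~ (c³/6)·n^{3(1−α)} = (1³/6)·n^{1} → ∞; triangles are abundant w.h.p.

E[X] ≈ 14.670330; in regime p = Θ(1/n^{2/3}) E[X] diverges (above the triangle threshold p ~ 1/n).


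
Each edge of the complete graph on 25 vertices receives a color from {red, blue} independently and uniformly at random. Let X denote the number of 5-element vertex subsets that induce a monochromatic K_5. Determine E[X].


Let X = Σ_S X_S over the C(25, 5) = 53130 subsets S of size 5, where X_S = 1 if the K_5 on S is monochromatic.
For a fixed S, the K_5 on S has C(5, 2) = 10 edges. P[all 10 edges red] = (1/2)^10, and likewise for blue, so P[monochromatic] = 2·(1/2)^10 = 2^{1 − 10} = 1/512.
By linearity of expectation: E[X] = C(25, 5) · 2^{1 − 10} = 53130 · 1/512 = 26565/256.
Numerically: E[X] ≈ 103.76953.

E[X] = C(25,5)·2^(1−C(5,2)) = 26565/256 ≈ 103.76953.


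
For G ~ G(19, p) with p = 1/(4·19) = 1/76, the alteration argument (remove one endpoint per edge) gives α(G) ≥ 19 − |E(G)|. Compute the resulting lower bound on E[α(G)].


E[|E(G)|] = C(19, 2)·p = 171 · (1/76) = 9/4.
E[α(G)] ≥ n − E[|E(G)|] = 19 − 9/4 = 67/4.
Numerically: ≈ 16.75000.
(This is only a lower bound; the true E[α(G)] may be larger.)

E[α(G)] ≥ 67/4 ≈ 16.75000.


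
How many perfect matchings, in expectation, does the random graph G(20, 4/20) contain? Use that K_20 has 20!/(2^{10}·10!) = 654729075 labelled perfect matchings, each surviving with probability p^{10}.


K_20 has 20!/(2^{10}·10!) = 654729075 labelled perfect matchings.
For each such perfect matching H, let X_H = 1 if all 10 edges of H are present in G. Then P[X_H = 1] = p^{10} = (1/5)^{10} = 1/9765625.
By linearity: E[X] = Σ_H E[X_H] = 654729075 · p^{10} = 654729075 · 1/9765625 = 26189163/390625.
Numerically: E[X] ≈ 67.0443.

E[X] = 654729075 · (1/5)^{10} = 26189163/390625 ≈ 67.0443.


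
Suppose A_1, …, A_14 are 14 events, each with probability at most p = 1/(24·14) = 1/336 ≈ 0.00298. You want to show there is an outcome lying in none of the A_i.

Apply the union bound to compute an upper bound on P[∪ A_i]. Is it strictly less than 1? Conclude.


Union bound: P[∪_{i=1}^{14} A_i] ≤ Σ_i P[A_i] ≤ 14·p = 14·(1/336) = 1/24.
Numerically: 1/24 ≈ 0.04167.
Is 1/24 < 1? YES.
Since P[∪ A_i] ≤ 1/24 < 1, the complement has P[∩ A_i^c] ≥ 1 − 1/24 = 23/24 > 0, so some outcome avoids every A_i.

14·p = 1/24 ≈ 0.04167; existence CERTIFIED by the union bound.


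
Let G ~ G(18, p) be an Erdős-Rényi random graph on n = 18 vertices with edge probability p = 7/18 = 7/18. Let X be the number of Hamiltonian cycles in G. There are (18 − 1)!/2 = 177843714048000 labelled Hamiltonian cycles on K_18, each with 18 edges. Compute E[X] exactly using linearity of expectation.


K_18 has (18 − 1)!/2 = 177843714048000 labelled Hamiltonian cycles.
For each such Hamiltonian cycle H, let X_H = 1 if all 18 edges of H are present in G. Then P[X_H = 1] = p^{18} = (7/18)^{18} = 1628413597910449/39346408075296537575424.
By linearity of expectation: E[X] = Σ_H E[X_H] = 177843714048000 · p^{18} = 177843714048000 · 1628413597910449/39346408075296537575424 = 24246874921186846803875/3294258113514384.
Numerically: E[X] ≈ 7.36e+06.

E[X] = 177843714048000 · (7/18)^{18} = 24246874921186846803875/3294258113514384 ≈ 7.36e+06.


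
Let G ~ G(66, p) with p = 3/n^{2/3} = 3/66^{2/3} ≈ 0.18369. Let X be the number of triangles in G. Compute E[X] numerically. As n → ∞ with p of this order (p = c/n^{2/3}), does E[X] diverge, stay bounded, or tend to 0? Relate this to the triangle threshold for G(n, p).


Number of potential triangles: C(66, 3) = 45760.
Each occurs with probability p³ ≈ (0.18369)³ ≈ 6.1983471e-03.
By linearity: E[X] = C(66, 3)·p³ ≈ 45760 · 6.1983471e-03 ≈ 283.63636.
Since α = 2/3 < 1, p = c/n^{2/3} ≫ 1/n is above the triangle threshold p ~ 1/n. Asymptotically E[X] ~ (c³/6)·n^{3(1−α)} = (3³/6)·n^{1} → ∞; triangles are abundant w.h.p.

E[X] ≈ 283.63636; in regime p = Θ(1/n^{2/3}) E[X] diverges (above the triangle threshold p ~ 1/n).


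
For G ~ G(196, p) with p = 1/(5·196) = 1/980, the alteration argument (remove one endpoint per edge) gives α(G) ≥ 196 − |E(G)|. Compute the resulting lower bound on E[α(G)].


E[|E(G)|] = C(196, 2)·p = 19110 · (1/980) = 39/2.
E[α(G)] ≥ n − E[|E(G)|] = 196 − 39/2 = 353/2.
Numerically: ≈ 176.500.
(This is only a lower bound; the true E[α(G)] may be larger.)

E[α(G)] ≥ 353/2 ≈ 176.500.


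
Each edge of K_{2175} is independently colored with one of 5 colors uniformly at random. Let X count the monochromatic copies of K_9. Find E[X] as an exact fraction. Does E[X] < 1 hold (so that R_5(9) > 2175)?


E[X] = C(2175, 9) · 5^{1 − 36} = 2952382442121838483046575 · 5^{−35} = 2952382442121838483046575/2910383045673370361328125.
As a reduced fraction: E[X] = 118095297684873539321863/116415321826934814453125 ≈ 1.014431.
Is E[X] < 1? NO.
Since E[X] ≥ 1, the first-moment bound is inconclusive at n = 2175; it does NOT by itself certify R_5(9) > 2175.

E[X] = 118095297684873539321863/116415321826934814453125 ≈ 1.014431; E[X] ≥ 1; first-moment method inconclusive here.


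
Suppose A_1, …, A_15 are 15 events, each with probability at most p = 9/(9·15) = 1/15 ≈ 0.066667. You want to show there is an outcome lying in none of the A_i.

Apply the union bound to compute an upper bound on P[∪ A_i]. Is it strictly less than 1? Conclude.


Union bound: P[∪_{i=1}^{15} A_i] ≤ Σ_i P[A_i] ≤ 15·p = 15·(1/15) = 1.
Numerically: 1 ≈ 1.000000.
Is 1 < 1? NO.
Since the bound 1 is ≥ 1, the union bound is uninformative here; it does NOT by itself certify existence.

15·p = 1 ≈ 1.000000; existence NOT certified by the union bound.


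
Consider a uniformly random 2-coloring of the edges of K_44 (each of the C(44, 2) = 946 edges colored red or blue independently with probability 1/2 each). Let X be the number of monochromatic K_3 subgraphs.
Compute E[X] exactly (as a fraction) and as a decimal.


Let X = Σ_S X_S over the C(44, 3) = 13244 subsets S of size 3, where X_S = 1 if the K_3 on S is monochromatic.
For a fixed S, the K_3 on S has C(3, 2) = 3 edges. P[all 3 edges red] = (1/2)^3, and likewise for blue, so P[monochromatic] = 2·(1/2)^3 = 2^{1 − 3} = 1/4.
By linearity of expectation: E[X] = C(44, 3) · 2^{1 − 3} = 13244 · 1/4 = 3311.
Numerically: E[X] ≈ 3311.0000.

E[X] = C(44,3)·2^(1−C(3,2)) = 3311 ≈ 3311.0000.


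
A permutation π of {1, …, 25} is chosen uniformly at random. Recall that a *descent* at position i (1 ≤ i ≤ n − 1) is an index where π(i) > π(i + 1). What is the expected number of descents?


Write X = Σ X_I over i = 1, …, 24, with X_I the indicator of one descent.
There are 24 indicators.
For each fixed i, the pair (π(i), π(i+1)) is a uniformly random ordered pair of distinct values from {1, …, 25}; by symmetry P[π(i) > π(i+1)] = 1/2.
By linearity: E[X] = 24 · (1/2) = (25 − 1) · (1/2) = 12 ≈ 12.000.

E[X] = 12 = 12.000.


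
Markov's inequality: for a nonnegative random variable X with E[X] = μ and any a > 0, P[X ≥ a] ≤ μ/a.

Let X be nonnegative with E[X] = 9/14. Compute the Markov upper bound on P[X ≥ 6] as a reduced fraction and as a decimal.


μ = E[X] = 9/14, a = 6.
Markov: P[X ≥ 6] ≤ μ/a = (9/14)/6 = 3/28.
Numerically: ≈ 0.107143.
(Since a = 6 > μ = 0.642857, the bound 3/28 is < 1 and informative.)

P[X ≥ 6] ≤ 3/28 ≈ 0.107143.


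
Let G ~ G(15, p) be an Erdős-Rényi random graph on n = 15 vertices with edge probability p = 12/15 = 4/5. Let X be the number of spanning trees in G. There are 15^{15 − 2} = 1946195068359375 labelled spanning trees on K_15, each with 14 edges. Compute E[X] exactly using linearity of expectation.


K_15 has 15^{15 − 2} = 1946195068359375 labelled spanning trees.
For each such spanning tree H, let X_H = 1 if all 14 edges of H are present in G. Then P[X_H = 1] = p^{14} = (4/5)^{14} = 268435456/6103515625.
By linearity of expectation: E[X] = Σ_H E[X_H] = 1946195068359375 · p^{14} = 1946195068359375 · 268435456/6103515625 = 427972821516288/5.
Numerically: E[X] ≈ 8.559e+13.

E[X] = 1946195068359375 · (4/5)^{14} = 427972821516288/5 ≈ 8.559e+13.


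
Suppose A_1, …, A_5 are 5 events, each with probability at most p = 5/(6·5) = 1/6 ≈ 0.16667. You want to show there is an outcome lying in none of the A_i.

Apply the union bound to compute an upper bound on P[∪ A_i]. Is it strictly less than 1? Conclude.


Union bound: P[∪_{i=1}^{5} A_i] ≤ Σ_i P[A_i] ≤ 5·p = 5·(1/6) = 5/6.
Numerically: 5/6 ≈ 0.83333.
Is 5/6 < 1? YES.
Since P[∪ A_i] ≤ 5/6 < 1, the complement has P[∩ A_i^c] ≥ 1 − 5/6 = 1/6 > 0, so some outcome avoids every A_i.

5·p = 5/6 ≈ 0.83333; existence CERTIFIED by the union bound.


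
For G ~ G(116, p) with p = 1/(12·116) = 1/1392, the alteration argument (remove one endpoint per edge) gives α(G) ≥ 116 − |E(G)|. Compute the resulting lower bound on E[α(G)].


E[|E(G)|] = C(116, 2)·p = 6670 · (1/1392) = 115/24.
E[α(G)] ≥ n − E[|E(G)|] = 116 − 115/24 = 2669/24.
Numerically: ≈ 111.2083.
(This is only a lower bound; the true E[α(G)] may be larger.)

E[α(G)] ≥ 2669/24 ≈ 111.2083.


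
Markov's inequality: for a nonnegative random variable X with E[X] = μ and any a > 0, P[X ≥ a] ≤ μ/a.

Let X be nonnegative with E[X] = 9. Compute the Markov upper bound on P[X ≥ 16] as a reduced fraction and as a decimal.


μ = E[X] = 9, a = 16.
Markov: P[X ≥ 16] ≤ μ/a = (9)/16 = 9/16.
Numerically: ≈ 0.562500.
(Since a = 16 > μ = 9.000000, the bound 9/16 is < 1 and informative.)

P[X ≥ 16] ≤ 9/16 ≈ 0.562500.


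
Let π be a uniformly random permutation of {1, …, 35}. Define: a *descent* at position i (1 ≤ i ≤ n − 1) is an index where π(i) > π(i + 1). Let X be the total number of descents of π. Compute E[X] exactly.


Write X = Σ X_I over i = 1, …, 34, with X_I the indicator of one descent.
There are 34 indicators.
For each fixed i, the pair (π(i), π(i+1)) is a uniformly random ordered pair of distinct values from {1, …, 35}; by symmetry P[π(i) > π(i+1)] = 1/2.
By linearity: E[X] = 34 · (1/2) = (35 − 1) · (1/2) = 17 ≈ 17.000000.

E[X] = 17 = 17.000000.


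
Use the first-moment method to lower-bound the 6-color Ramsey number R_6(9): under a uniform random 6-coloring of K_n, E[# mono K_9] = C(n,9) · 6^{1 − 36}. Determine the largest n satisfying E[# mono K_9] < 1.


We need C(n, 9) · 6^{1 − 36} < 1, i.e. C(n, 9) < 6^{36 − 1} = 1719070799748422591028658176.
Check values of n near the boundary:
  n = 4402: C(4402, 9) = 1696419745356657449393393700; 1696419745356657449393393700 < 1719070799748422591028658176? YES
  n = 4403: C(4403, 9) = 1699894433046281918452233150; 1699894433046281918452233150 < 1719070799748422591028658176? YES
  n = 4404: C(4404, 9) = 1703375445537161676647015880; 1703375445537161676647015880 < 1719070799748422591028658176? YES
  n = 4405: C(4405, 9) = 1706862792900636302463627150; 1706862792900636302463627150 < 1719070799748422591028658176? YES
  n = 4406: C(4406, 9) = 1710356485221788389505285700; 1710356485221788389505285700 < 1719070799748422591028658176? YES
  n = 4407: C(4407, 9) = 1713856532599459170657070050; 1713856532599459170657070050 < 1719070799748422591028658176? YES
  n = 4408: C(4408, 9) = 1717362945146264156457459600; 1717362945146264156457459600 < 1719070799748422591028658176? YES
  n = 4409: C(4409, 9) = 1720875732988608787686577131; 1720875732988608787686577131 < 1719070799748422591028658176? NO
  n = 4410: C(4410, 9) = 1724394906266704102180823710; 1724394906266704102180823710 < 1719070799748422591028658176? NO
  n = 4411: C(4411, 9) = 1727920475134582415883601405; 1727920475134582415883601405 < 1719070799748422591028658176? NO
The largest n with C(n, 9) < 1719070799748422591028658176 is n = 4408 (where E[X] = 35778394690547169926197075/35813974994758803979763712 ≈ 0.9990065). Hence R_6(9) > 4408, i.e. R_6(9) ≥ 4409.

Largest n = 4408; hence R_6(9) > 4408.


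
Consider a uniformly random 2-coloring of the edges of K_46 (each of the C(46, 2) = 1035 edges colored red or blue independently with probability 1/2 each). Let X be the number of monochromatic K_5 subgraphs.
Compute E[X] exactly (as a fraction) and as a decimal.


Let X = Σ_S X_S over the C(46, 5) = 1370754 subsets S of size 5, where X_S = 1 if the K_5 on S is monochromatic.
For a fixed S, the K_5 on S has C(5, 2) = 10 edges. P[all 10 edges red] = (1/2)^10, and likewise for blue, so P[monochromatic] = 2·(1/2)^10 = 2^{1 − 10} = 1/512.
By linearity: E[X] = C(46, 5) · 2^{1 − 10} = 1370754 · 1/512 = 685377/256.
Numerically: E[X] ≈ 2677.2539.

E[X] = C(46,5)·2^(1−C(5,2)) = 685377/256 ≈ 2677.2539.


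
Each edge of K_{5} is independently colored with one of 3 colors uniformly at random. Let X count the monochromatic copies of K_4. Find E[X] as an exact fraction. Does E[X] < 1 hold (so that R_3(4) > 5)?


E[X] = C(5, 4) · 3^{1 − 6} = 5 · 3^{−5} = 5/243.
As a reduced fraction: E[X] = 5/243 ≈ 0.0206.
Is E[X] < 1? YES.
Since E[X] < 1, there exists a 3-coloring of K_{5} with no monochromatic K_4; hence R_3(4) > 5.

E[X] = 5/243 ≈ 0.0206; E[X] < 1, so R_3(4) > 5.


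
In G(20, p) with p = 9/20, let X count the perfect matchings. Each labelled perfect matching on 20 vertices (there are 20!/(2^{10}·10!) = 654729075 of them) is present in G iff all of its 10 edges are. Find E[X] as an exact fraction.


K_20 has 20!/(2^{10}·10!) = 654729075 labelled perfect matchings.
For each such perfect matching H, let X_H = 1 if all 10 edges of H are present in G. Then P[X_H = 1] = p^{10} = (9/20)^{10} = 3486784401/10240000000000.
By linearity: E[X] = Σ_H E[X_H] = 654729075 · p^{10} = 654729075 · 3486784401/10240000000000 = 91315965023646363/409600000000.
Numerically: E[X] ≈ 2.23e+05.

E[X] = 654729075 · (9/20)^{10} = 91315965023646363/409600000000 ≈ 2.23e+05.


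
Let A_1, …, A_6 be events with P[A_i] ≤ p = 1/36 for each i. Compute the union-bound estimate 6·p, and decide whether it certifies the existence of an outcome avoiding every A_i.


Union bound: P[∪_{i=1}^{6} A_i] ≤ Σ_i P[A_i] ≤ 6·p = 6·(1/36) = 1/6.
Numerically: 1/6 ≈ 0.166667.
Is 1/6 < 1? YES.
Since P[∪ A_i] ≤ 1/6 < 1, the complement has P[∩ A_i^c] ≥ 1 − 1/6 = 5/6 > 0, so some outcome avoids every A_i.

6·p = 1/6 ≈ 0.166667; existence CERTIFIED by the union bound.


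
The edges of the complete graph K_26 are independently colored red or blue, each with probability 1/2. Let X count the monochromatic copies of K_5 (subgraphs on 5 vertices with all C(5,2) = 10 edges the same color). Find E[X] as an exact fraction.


Let X = Σ_S X_S over the C(26, 5) = 65780 subsets S of size 5, where X_S = 1 if the K_5 on S is monochromatic.
For a fixed S, the K_5 on S has C(5, 2) = 10 edges. P[all 10 edges red] = (1/2)^10, and likewise for blue, so P[monochromatic] = 2·(1/2)^10 = 2^{1 − 10} = 1/512.
By linearity of expectation: E[X] = C(26, 5) · 2^{1 − 10} = 65780 · 1/512 = 16445/128.
Numerically: E[X] ≈ 128.477.

E[X] = C(26,5)·2^(1−C(5,2)) = 16445/128 ≈ 128.477.


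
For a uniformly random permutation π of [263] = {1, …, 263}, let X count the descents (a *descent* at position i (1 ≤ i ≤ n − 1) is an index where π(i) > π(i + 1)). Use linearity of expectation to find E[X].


Write X = Σ X_I over i = 1, …, 262, with X_I the indicator of one descent.
There are 262 indicators.
For each fixed i, the pair (π(i), π(i+1)) is a uniformly random ordered pair of distinct values from {1, …, 263}; by symmetry P[π(i) > π(i+1)] = 1/2.
By linearity: E[X] = 262 · (1/2) = (263 − 1) · (1/2) = 131 ≈ 131.000000.

E[X] = 131 = 131.000000.


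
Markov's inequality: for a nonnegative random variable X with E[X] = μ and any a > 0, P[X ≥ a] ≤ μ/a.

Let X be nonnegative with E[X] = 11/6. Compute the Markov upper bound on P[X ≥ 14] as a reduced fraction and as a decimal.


μ = E[X] = 11/6, a = 14.
Markov: P[X ≥ 14] ≤ μ/a = (11/6)/14 = 11/84.
Numerically: ≈ 0.131.
(Since a = 14 > μ = 1.833, the bound 11/84 is < 1 and informative.)

P[X ≥ 14] ≤ 11/84 ≈ 0.131.


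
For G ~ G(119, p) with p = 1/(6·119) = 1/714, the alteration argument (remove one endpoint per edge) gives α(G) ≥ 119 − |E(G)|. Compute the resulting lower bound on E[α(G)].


E[|E(G)|] = C(119, 2)·p = 7021 · (1/714) = 59/6.
E[α(G)] ≥ n − E[|E(G)|] = 119 − 59/6 = 655/6.
Numerically: ≈ 109.166667.
(This is only a lower bound; the true E[α(G)] may be larger.)

E[α(G)] ≥ 655/6 ≈ 109.166667.


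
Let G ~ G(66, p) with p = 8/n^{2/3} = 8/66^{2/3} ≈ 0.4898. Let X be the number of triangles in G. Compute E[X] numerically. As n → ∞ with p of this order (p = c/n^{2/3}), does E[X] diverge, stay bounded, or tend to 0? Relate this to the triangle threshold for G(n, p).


Number of potential triangles: C(66, 3) = 45760.
Each occurs with probability p³ ≈ (0.4898)³ ≈ 1.175390e-01.
By linearity: E[X] = C(66, 3)·p³ ≈ 45760 · 1.175390e-01 ≈ 5378.5859.
Since α = 2/3 < 1, p = c/n^{2/3} ≫ 1/n is above the triangle threshold p ~ 1/n. Asymptotically E[X] ~ (c³/6)·n^{3(1−α)} = (8³/6)·n^{1} → ∞; triangles are abundant w.h.p.

E[X] ≈ 5378.5859; in regime p = Θ(1/n^{2/3}) E[X] diverges (above the triangle threshold p ~ 1/n).


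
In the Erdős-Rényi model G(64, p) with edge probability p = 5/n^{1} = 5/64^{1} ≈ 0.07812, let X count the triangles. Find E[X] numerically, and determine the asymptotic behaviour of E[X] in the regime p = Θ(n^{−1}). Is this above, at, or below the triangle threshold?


Number of potential triangles: C(64, 3) = 41664.
Each occurs with probability p³ ≈ (0.07812)³ ≈ 4.768372e-04.
By linearity: E[X] = C(64, 3)·p³ ≈ 41664 · 4.768372e-04 ≈ 19.8669.
Here α = 1, so p = 5/n is exactly at the triangle threshold p ~ 1/n. Asymptotically E[X] → c³/6 = 5³/6 = 125/6 ≈ 20.8333, a bounded constant. In this regime the triangle count is asymptotically Poisson(c³/6).

E[X] ≈ 19.8669; in regime p = Θ(1/n^{1}) E[X] stays bounded (at the triangle threshold p ~ 1/n).


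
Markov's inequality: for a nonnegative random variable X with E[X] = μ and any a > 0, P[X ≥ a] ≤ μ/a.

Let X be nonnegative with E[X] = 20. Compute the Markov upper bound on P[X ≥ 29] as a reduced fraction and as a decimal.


μ = E[X] = 20, a = 29.
Markov: P[X ≥ 29] ≤ μ/a = (20)/29 = 20/29.
Numerically: ≈ 0.689655.
(Since a = 29 > μ = 20.000000, the bound 20/29 is < 1 and informative.)

P[X ≥ 29] ≤ 20/29 ≈ 0.689655.


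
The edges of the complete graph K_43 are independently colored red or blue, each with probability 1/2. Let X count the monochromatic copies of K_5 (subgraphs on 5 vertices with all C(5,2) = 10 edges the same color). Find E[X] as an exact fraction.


Let X = Σ_S X_S over the C(43, 5) = 962598 subsets S of size 5, where X_S = 1 if the K_5 on S is monochromatic.
For a fixed S, the K_5 on S has C(5, 2) = 10 edges. P[all 10 edges red] = (1/2)^10, and likewise for blue, so P[monochromatic] = 2·(1/2)^10 = 2^{1 − 10} = 1/512.
Summing: E[X] = C(43, 5) · 2^{1 − 10} = 962598 · 1/512 = 481299/256.
Numerically: E[X] ≈ 1880.0742.

E[X] = C(43,5)·2^(1−C(5,2)) = 481299/256 ≈ 1880.0742.


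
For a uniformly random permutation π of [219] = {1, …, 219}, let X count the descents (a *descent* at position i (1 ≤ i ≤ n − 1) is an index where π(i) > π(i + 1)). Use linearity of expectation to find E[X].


Write X = Σ X_I over i = 1, …, 218, with X_I the indicator of one descent.
There are 218 indicators.
For each fixed i, the pair (π(i), π(i+1)) is a uniformly random ordered pair of distinct values from {1, …, 219}; by symmetry P[π(i) > π(i+1)] = 1/2.
By linearity: E[X] = 218 · (1/2) = (219 − 1) · (1/2) = 109 ≈ 109.000000.

E[X] = 109 = 109.000000.


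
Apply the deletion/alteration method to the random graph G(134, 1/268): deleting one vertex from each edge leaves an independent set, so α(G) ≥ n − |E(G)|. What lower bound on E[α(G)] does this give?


E[|E(G)|] = C(134, 2)·p = 8911 · (1/268) = 133/4.
E[α(G)] ≥ n − E[|E(G)|] = 134 − 133/4 = 403/4.
Numerically: ≈ 100.750.
(This is only a lower bound; the true E[α(G)] may be larger.)

E[α(G)] ≥ 403/4 ≈ 100.750.


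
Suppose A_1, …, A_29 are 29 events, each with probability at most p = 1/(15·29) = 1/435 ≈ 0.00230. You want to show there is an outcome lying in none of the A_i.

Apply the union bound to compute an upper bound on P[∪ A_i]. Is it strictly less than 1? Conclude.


Union bound: P[∪_{i=1}^{29} A_i] ≤ Σ_i P[A_i] ≤ 29·p = 29·(1/435) = 1/15.
Numerically: 1/15 ≈ 0.06667.
Is 1/15 < 1? YES.
Since P[∪ A_i] ≤ 1/15 < 1, the complement has P[∩ A_i^c] ≥ 1 − 1/15 = 14/15 > 0, so some outcome avoids every A_i.

29·p = 1/15 ≈ 0.06667; existence CERTIFIED by the union bound.


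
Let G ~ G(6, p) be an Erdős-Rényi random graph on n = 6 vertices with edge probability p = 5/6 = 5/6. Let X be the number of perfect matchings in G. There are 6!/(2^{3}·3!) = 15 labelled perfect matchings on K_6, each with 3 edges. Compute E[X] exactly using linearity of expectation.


K_6 has 6!/(2^{3}·3!) = 15 labelled perfect matchings.
For each such perfect matching H, let X_H = 1 if all 3 edges of H are present in G. Then P[X_H = 1] = p^{3} = (5/6)^{3} = 125/216.
Summing the indicators: E[X] = Σ_H E[X_H] = 15 · p^{3} = 15 · 125/216 = 625/72.
Numerically: E[X] ≈ 8.68056.

E[X] = 15 · (5/6)^{3} = 625/72 ≈ 8.68056.


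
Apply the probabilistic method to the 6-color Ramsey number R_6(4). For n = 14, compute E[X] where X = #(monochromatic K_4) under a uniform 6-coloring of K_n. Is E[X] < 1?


E[X] = C(14, 4) · 6^{1 − 6} = 1001 · 6^{−5} = 1001/7776.
As a reduced fraction: E[X] = 1001/7776 ≈ 0.1287294.
Is E[X] < 1? YES.
Since E[X] < 1, there exists a 6-coloring of K_{14} with no monochromatic K_4; hence R_6(4) > 14.

E[X] = 1001/7776 ≈ 0.1287294; E[X] < 1, so R_6(4) > 14.


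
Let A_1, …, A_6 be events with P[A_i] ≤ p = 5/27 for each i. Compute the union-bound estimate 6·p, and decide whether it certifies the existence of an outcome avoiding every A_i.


Union bound: P[∪_{i=1}^{6} A_i] ≤ Σ_i P[A_i] ≤ 6·p = 6·(5/27) = 10/9.
Numerically: 10/9 ≈ 1.11111.
Is 10/9 < 1? NO.
Since the bound 10/9 is ≥ 1, the union bound is uninformative here; it does NOT by itself certify existence.

6·p = 10/9 ≈ 1.11111; existence NOT certified by the union bound.


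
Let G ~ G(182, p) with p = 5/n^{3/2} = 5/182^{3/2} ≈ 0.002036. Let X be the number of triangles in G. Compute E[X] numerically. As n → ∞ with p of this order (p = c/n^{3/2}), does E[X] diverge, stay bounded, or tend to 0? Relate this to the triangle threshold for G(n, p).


Number of potential triangles: C(182, 3) = 988260.
Each occurs with probability p³ ≈ (0.002036)³ ≈ 8.444788e-09.
By linearity: E[X] = C(182, 3)·p³ ≈ 988260 · 8.444788e-09 ≈ 0.0083.
Since α = 3/2 > 1, p = c/n^{3/2} = o(1/n) is below the triangle threshold p ~ 1/n. Asymptotically E[X] ~ (c³/6)·n^{3(1−α)} = (5³/6)·n^{-1.5} → 0, so by Markov's inequality G has no triangles w.h.p.

E[X] ≈ 0.0083; in regime p = Θ(1/n^{3/2}) E[X] tends to 0 (below the triangle threshold p ~ 1/n).


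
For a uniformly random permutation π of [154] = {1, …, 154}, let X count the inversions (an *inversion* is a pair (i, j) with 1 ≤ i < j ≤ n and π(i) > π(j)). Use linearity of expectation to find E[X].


Write X = Σ X_I over the C(154, 2) = 11781 pairs i < j, with X_I the indicator of one inversion.
There are 11781 indicators.
For each fixed pair i < j, the values π(i) and π(j) are two distinct elements of {1, …, 154} in uniformly random order; by symmetry P[π(i) > π(j)] = 1/2.
By linearity: E[X] = 11781 · (1/2) = C(154, 2) · (1/2) = 11781/2 = 11781/2 ≈ 5890.5000.

E[X] = 11781/2 = 5890.5000.


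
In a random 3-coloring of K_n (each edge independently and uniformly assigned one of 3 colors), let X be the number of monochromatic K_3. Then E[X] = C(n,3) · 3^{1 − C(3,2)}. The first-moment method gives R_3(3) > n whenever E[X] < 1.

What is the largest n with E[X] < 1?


We need C(n, 3) · 3^{1 − 3} < 1, i.e. C(n, 3) < 3^{3 − 1} = 9.
Check values of n near the boundary:
  n = 3: C(3, 3) = 1; 1 < 9? YES
  n = 4: C(4, 3) = 4; 4 < 9? YES
  n = 5: C(5, 3) = 10; 10 < 9? NO
  n = 6: C(6, 3) = 20; 20 < 9? NO
The largest n with C(n, 3) < 9 is n = 4 (where E[X] = 4/9 ≈ 0.444444). Hence R_3(3) > 4, i.e. R_3(3) ≥ 5.

Largest n = 4; hence R_3(3) > 4.
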